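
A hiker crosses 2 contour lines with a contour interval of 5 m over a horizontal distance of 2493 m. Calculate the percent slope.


elevation change = 2 * 5 = 10 m
slope = 10 / 2493 * 100 = 0.4%

0.4%


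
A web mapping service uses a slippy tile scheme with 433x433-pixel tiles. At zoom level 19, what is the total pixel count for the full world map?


tiles per axis = 2^19 = 524288
total tiles = 524288^2 = 274877906944
pixels per axis = 524288 * 433 = 227016704
total pixels = 227016704^2 = 51536583895023616

51536583895023616 pixels


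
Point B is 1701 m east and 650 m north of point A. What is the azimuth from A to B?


az = atan2(1701, 650) = 69.1 deg
adjusted to 0-360: 69.1 degrees

69.1 degrees


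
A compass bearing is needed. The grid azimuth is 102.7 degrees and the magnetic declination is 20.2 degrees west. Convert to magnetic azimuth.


magnetic azimuth = grid azimuth - declination (east +ve)
mag_az = 102.7 - -20.2 = 122.9 degrees

122.9 degrees


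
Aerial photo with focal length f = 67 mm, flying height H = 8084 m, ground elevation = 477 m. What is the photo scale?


scale = f / (H - h) = 67 mm / 7607 m = 67 / 7607000 = 1:113537

1:113537


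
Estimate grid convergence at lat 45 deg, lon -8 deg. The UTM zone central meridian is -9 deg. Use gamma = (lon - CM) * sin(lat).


gamma = (-8 - -9) * sin(45) = 1 * 0.707107 = 0.707 degrees

0.707 degrees


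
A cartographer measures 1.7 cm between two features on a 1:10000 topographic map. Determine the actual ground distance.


ground = 1.7 cm * 10000 / 100 = 170.0 m

170.0 m


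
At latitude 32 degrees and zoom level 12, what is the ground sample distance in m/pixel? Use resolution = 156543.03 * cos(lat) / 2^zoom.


res = 156543.03 * cos(32) / 2^12 = 156543.03 * 0.8480481 / 4096 = 32.41 m/pixel

32.41 m/pixel


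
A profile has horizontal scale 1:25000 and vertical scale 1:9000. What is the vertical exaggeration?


VE = horizontal_scale / vertical_scale = 25000 / 9000 ≈ 2.8

2.8x


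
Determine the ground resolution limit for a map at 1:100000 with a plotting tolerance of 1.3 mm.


ground = 1.3 mm * 100000 / 1000 = 130.0 m

130.0 m


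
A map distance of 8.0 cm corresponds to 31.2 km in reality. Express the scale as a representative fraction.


ground = 31.2 km = 3120000 cm; RF denominator = ground / map = 3120000 / 8.0 = 390000; RF = 1:390000

1:390000


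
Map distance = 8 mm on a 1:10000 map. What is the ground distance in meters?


ground = 8 mm * 10000 / 1000 = 80.0 m

80.0 m


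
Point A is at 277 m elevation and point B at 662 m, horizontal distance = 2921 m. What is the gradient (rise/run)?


gradient = (662 - 277) / 2921 = 385 / 2921 = 0.1318

0.1318


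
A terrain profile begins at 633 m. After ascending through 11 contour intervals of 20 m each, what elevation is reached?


elevation = 633 + 11 * 20 = 853 m

853 m


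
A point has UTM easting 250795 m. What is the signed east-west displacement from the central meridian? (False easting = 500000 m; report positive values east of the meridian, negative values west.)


displacement = 250795 - 500000 = -249205 m

-249205 m


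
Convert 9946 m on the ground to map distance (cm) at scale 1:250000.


map_cm = 9946 * 100 / 250000 = 3.9784 cm ≈ 3.98 cm

3.98 cm


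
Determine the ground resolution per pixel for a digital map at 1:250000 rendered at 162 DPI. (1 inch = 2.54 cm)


pixel_cm = 2.54 / 162 ≈ 0.015679 cm
ground = pixel_cm * 250000 / 100 = 2.54 * 250000 / (162 * 100) = 635000 / 16200 ≈ 39.2 m

39.2 m


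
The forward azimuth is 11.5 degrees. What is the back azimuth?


back azimuth = (11.5 + 180) mod 360 = 191.5 degrees

191.5 degrees


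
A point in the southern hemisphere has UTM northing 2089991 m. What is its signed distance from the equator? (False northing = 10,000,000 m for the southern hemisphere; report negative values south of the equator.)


For southern: actual = 2089991 - 10000000 = -7910009 m

-7910009 m


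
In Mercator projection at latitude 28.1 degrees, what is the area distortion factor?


area_distortion = 1/cos^2(28.1) = 1.285

1.285


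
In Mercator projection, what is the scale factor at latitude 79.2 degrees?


SF = 1 / cos(79.2) = 1 / 0.187381 = 5.337

5.337


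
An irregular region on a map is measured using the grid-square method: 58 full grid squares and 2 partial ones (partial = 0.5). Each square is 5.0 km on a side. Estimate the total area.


effective squares = 58 + 2 * 0.5 = 59.0
area = 59.0 * 25.0 = 1475.0 km^2

1475.0 km^2


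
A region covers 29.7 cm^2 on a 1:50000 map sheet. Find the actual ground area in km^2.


ground_area = 29.7 * (50000/100)^2 = 7425000.0 m^2 = 7.425 km^2

7.425 km^2


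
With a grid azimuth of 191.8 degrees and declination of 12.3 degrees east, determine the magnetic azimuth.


magnetic azimuth = grid azimuth - declination (east +ve)
mag_az = 191.8 - 12.3 = 179.5 degrees

179.5 degrees


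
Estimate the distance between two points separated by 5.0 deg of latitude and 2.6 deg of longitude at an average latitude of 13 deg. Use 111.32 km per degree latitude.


dlat_km = 5.0 * 111.32 = 556.6
dlon_km = 2.6 * 111.32 * cos(13) ≈ 282.014
dist = sqrt(556.6^2 + 282.014^2) ≈ 624.0 km

624.0 km


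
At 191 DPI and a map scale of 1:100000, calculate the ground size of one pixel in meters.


pixel_cm = 2.54 / 191 ≈ 0.013298 cm
ground = pixel_cm * 100000 / 100 = 2.54 * 100000 / (191 * 100) = 254000 / 19100 ≈ 13.3 m

13.3 m


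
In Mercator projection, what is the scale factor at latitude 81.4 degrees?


SF = 1 / cos(81.4) = 1 / 0.149535 = 6.687

6.687


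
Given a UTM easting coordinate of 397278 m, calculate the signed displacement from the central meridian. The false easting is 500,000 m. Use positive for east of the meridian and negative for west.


displacement = 397278 - 500000 = -102722 m

-102722 m


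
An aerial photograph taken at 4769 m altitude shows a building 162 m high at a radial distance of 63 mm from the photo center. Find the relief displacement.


d = h * r / H = 162 * 63 / 4769 = 2.14 mm

2.14 mm


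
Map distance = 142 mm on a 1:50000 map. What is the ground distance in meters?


ground = 142 mm * 50000 / 1000 = 7100.0 m

7100.0 m


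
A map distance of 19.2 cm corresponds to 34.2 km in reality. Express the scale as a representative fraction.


ground = 34.2 km = 3420000 cm; RF denominator = ground / map = 3420000 / 19.2 = 178125; RF = 1:178125

1:178125


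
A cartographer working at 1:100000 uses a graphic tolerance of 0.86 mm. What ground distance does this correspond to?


ground = 0.86 mm * 100000 / 1000 = 86.0 m

86.0 m


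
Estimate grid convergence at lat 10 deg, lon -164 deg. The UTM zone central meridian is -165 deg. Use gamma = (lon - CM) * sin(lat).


gamma = (-164 - -165) * sin(10) = 1 * 0.173648 = 0.174 degrees

0.174 degrees


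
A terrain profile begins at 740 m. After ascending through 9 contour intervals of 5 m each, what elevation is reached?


elevation = 740 + 9 * 5 = 785 m

785 m


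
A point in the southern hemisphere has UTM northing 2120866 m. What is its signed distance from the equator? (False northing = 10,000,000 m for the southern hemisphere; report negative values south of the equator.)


For southern: actual = 2120866 - 10000000 = -7879134 m

-7879134 m


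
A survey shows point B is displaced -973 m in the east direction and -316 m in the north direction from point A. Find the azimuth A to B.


az = atan2(-973, -316) = -108.0 deg
adjusted to 0-360: 252.0 degrees

252.0 degrees


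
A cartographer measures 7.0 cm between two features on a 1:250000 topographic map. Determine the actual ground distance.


ground = 7.0 cm * 250000 / 100 = 17500.0 m = 17.5 km

17.5 km


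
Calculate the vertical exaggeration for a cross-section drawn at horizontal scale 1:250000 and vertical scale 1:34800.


VE = horizontal_scale / vertical_scale = 250000 / 34800 ≈ 7.2

7.2x


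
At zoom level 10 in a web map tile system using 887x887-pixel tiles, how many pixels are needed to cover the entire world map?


tiles per axis = 2^10 = 1024
total tiles = 1024^2 = 1048576
pixels per axis = 1024 * 887 = 908288
total pixels = 908288^2 = 824987090944

824987090944 pixels


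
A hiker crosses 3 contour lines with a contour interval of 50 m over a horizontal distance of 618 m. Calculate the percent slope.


elevation change = 3 * 50 = 150 m
slope = 150 / 618 * 100 = 24.3%

24.3%


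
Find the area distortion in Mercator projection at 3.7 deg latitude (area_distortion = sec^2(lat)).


area_distortion = 1/cos^2(3.7) = 1.004

1.004


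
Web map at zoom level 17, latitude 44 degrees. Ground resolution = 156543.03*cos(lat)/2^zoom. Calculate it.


res = 156543.03 * cos(44) / 2^17 = 156543.03 * 0.7193398 / 131072 = 0.86 m/pixel

0.86 m/pixel


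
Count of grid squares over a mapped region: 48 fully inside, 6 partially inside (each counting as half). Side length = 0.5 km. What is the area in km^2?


effective squares = 48 + 6 * 0.5 = 51.0
area = 51.0 * 0.25 = 12.75 km^2

12.75 km^2


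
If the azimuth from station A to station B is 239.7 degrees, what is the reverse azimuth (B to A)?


back azimuth = (239.7 + 180) mod 360 = 59.7 degrees

59.7 degrees


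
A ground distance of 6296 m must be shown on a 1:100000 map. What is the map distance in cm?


map_cm = 6296 * 100 / 100000 = 6.296 cm ≈ 6.3 cm

6.3 cm


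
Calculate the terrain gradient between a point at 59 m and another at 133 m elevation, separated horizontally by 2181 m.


gradient = (133 - 59) / 2181 = 74 / 2181 = 0.0339

0.0339


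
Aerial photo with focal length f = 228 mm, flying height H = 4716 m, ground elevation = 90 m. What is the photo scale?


scale = f / (H - h) = 228 mm / 4626 m = 228 / 4626000 = 1:20289

1:20289


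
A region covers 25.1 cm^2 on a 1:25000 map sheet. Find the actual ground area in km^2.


ground_area = 25.1 * (25000/100)^2 = 1568750.0 m^2 = 1.56875 km^2 ≈ 1.569 km^2

1.569 km^2


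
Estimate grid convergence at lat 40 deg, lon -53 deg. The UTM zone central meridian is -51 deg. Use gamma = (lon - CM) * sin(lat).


gamma = (-53 - -51) * sin(40) = -2 * 0.642788 = -1.286 degrees

-1.286 degrees


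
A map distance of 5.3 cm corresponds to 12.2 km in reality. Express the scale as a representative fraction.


ground = 12.2 km = 1220000 cm; RF denominator = ground / map = 1220000 / 5.3 ≈ 230189; RF = 1:230189

1:230189


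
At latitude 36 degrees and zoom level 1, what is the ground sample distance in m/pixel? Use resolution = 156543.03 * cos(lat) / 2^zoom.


res = 156543.03 * cos(36) / 2^1 = 156543.03 * 0.80901699 / 2 = 63322.99 m/pixel

63322.99 m/pixel


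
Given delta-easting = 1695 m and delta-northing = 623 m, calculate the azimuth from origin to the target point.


az = atan2(1695, 623) = 69.8 deg
adjusted to 0-360: 69.8 degrees

69.8 degrees


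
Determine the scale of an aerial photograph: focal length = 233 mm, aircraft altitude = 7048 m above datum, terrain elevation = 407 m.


scale = f / (H - h) = 233 mm / 6641 m = 233 / 6641000 = 1:28502

1:28502


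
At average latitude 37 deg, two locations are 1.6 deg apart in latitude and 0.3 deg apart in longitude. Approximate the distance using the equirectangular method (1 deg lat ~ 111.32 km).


dlat_km = 1.6 * 111.32 = 178.112
dlon_km = 0.3 * 111.32 * cos(37) ≈ 26.671
dist = sqrt(178.112^2 + 26.671^2) ≈ 180.1 km

180.1 km


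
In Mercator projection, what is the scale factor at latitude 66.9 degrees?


SF = 1 / cos(66.9) = 1 / 0.392337 = 2.549

2.549


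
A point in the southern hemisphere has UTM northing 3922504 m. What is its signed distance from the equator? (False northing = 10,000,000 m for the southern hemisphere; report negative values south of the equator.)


For southern: actual = 3922504 - 10000000 = -6077496 m

-6077496 m


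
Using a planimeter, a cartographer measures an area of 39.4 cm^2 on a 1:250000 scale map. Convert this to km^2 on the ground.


ground_area = 39.4 * (250000/100)^2 = 246250000.0 m^2 = 246.25 km^2

246.25 km^2


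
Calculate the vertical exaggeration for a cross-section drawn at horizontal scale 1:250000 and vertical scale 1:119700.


VE = horizontal_scale / vertical_scale = 250000 / 119700 ≈ 2.1

2.1x


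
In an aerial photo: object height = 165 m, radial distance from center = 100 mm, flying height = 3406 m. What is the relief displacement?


d = h * r / H = 165 * 100 / 3406 = 4.84 mm

4.84 mm


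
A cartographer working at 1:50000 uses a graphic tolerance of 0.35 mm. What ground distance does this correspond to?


ground = 0.35 mm * 50000 / 1000 = 17.5 m

17.5 m


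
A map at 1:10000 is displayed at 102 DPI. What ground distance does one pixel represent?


pixel_cm = 2.54 / 102 ≈ 0.024902 cm
ground = pixel_cm * 10000 / 100 = 2.54 * 10000 / (102 * 100) = 25400 / 10200 ≈ 2.49 m

2.49 m


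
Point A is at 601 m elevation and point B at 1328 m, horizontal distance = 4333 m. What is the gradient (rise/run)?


gradient = (1328 - 601) / 4333 = 727 / 4333 = 0.1678

0.1678


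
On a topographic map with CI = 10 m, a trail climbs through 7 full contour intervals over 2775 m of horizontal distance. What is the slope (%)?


elevation change = 7 * 10 = 70 m
slope = 70 / 2775 * 100 = 2.5%

2.5%


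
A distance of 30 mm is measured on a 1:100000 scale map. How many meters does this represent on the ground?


ground = 30 mm * 100000 / 1000 = 3000.0 m

3000.0 m


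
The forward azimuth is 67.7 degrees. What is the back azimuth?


back azimuth = (67.7 + 180) mod 360 = 247.7 degrees

247.7 degrees


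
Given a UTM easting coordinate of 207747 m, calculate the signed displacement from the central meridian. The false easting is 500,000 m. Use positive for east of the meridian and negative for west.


displacement = 207747 - 500000 = -292253 m

-292253 m


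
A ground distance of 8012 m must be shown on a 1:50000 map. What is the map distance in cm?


map_cm = 8012 * 100 / 50000 = 16.024 cm ≈ 16.02 cm

16.02 cm


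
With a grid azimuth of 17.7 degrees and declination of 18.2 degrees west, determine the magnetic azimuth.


magnetic azimuth = grid azimuth - declination (east +ve)
mag_az = 17.7 - -18.2 = 35.9 degrees

35.9 degrees


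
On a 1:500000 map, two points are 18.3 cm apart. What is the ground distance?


ground = 18.3 cm * 500000 / 100 = 91500.0 m = 91.5 km

91.5 km


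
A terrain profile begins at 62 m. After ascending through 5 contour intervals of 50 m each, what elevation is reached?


elevation = 62 + 5 * 50 = 312 m

312 m


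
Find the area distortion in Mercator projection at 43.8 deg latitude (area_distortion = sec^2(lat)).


area_distortion = 1/cos^2(43.8) = 1.92

1.92


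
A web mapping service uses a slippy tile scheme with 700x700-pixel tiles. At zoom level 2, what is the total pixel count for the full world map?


tiles per axis = 2^2 = 4
total tiles = 4^2 = 16
pixels per axis = 4 * 700 = 2800
total pixels = 2800^2 = 7840000

7840000 pixels


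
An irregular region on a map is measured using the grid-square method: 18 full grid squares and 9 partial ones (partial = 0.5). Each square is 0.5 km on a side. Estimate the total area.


effective squares = 18 + 9 * 0.5 = 22.5
area = 22.5 * 0.25 = 5.625 km^2

5.625 km^2


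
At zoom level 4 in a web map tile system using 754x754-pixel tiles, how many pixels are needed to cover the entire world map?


tiles per axis = 2^4 = 16
total tiles = 16^2 = 256
pixels per axis = 16 * 754 = 12064
total pixels = 12064^2 = 145540096

145540096 pixels


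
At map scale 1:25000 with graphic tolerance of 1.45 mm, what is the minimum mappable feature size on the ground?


ground = 1.45 mm * 25000 / 1000 = 36.25 m

36.25 m


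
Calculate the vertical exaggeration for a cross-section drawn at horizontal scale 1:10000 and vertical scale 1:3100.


VE = horizontal_scale / vertical_scale = 10000 / 3100 ≈ 3.2

3.2x


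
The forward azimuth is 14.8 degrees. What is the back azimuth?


back azimuth = (14.8 + 180) mod 360 = 194.8 degrees

194.8 degrees


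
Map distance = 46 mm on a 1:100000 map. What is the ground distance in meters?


ground = 46 mm * 100000 / 1000 = 4600.0 m

4600.0 m


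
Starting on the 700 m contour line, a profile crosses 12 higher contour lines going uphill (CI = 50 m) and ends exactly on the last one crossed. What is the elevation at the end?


elevation = 700 + 12 * 50 = 1300 m

1300 m


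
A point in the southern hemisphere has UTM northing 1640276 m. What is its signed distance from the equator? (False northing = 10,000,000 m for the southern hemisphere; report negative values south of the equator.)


For southern: actual = 1640276 - 10000000 = -8359724 m

-8359724 m


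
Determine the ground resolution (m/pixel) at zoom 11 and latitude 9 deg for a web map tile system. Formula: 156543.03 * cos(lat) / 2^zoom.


res = 156543.03 * cos(9) / 2^11 = 156543.03 * 0.98768834 / 2048 = 75.5 m/pixel

75.5 m/pixel


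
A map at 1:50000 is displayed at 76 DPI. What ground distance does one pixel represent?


pixel_cm = 2.54 / 76 ≈ 0.033421 cm
ground = pixel_cm * 50000 / 100 = 2.54 * 50000 / (76 * 100) = 127000 / 7600 ≈ 16.71 m

16.71 m


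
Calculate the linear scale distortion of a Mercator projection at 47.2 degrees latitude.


SF = 1 / cos(47.2) = 1 / 0.679441 = 1.472

1.472


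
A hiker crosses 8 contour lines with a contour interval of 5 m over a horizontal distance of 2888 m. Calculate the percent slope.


elevation change = 8 * 5 = 40 m
slope = 40 / 2888 * 100 = 1.4%

1.4%


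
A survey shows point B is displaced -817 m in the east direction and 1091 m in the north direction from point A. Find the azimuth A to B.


az = atan2(-817, 1091) = -36.8 deg
adjusted to 0-360: 323.2 degrees

323.2 degrees


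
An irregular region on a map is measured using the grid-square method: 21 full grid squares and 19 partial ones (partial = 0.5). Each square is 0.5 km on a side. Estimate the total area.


effective squares = 21 + 19 * 0.5 = 30.5
area = 30.5 * 0.25 = 7.625 km^2

7.625 km^2


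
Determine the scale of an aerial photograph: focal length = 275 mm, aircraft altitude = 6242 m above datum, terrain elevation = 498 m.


scale = f / (H - h) = 275 mm / 5744 m = 275 / 5744000 = 1:20887

1:20887


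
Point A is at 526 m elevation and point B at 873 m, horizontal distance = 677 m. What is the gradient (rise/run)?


gradient = (873 - 526) / 677 = 347 / 677 = 0.5126

0.5126


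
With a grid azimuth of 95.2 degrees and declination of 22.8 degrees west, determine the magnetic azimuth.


magnetic azimuth = grid azimuth - declination (east +ve)
mag_az = 95.2 - -22.8 = 118.0 degrees

118.0 degrees


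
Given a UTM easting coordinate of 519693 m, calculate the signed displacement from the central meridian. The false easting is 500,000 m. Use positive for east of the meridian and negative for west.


displacement = 519693 - 500000 = 19693 m

19693 m


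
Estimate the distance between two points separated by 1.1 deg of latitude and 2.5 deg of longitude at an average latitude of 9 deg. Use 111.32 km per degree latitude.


dlat_km = 1.1 * 111.32 = 122.452
dlon_km = 2.5 * 111.32 * cos(9) ≈ 274.874
dist = sqrt(122.452^2 + 274.874^2) ≈ 300.9 km

300.9 km


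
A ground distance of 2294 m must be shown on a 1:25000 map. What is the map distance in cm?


map_cm = 2294 * 100 / 25000 = 9.176 cm ≈ 9.18 cm

9.18 cm


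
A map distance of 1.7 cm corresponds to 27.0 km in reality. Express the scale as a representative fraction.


ground = 27.0 km = 2700000 cm; RF denominator = ground / map = 2700000 / 1.7 ≈ 1588235; RF = 1:1588235

1:1588235


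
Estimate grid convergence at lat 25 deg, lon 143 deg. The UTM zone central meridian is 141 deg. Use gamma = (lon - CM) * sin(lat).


gamma = (143 - 141) * sin(25) = 2 * 0.422618 = 0.845 degrees

0.845 degrees


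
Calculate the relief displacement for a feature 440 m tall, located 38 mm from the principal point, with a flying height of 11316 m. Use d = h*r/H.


d = h * r / H = 440 * 38 / 11316 = 1.48 mm

1.48 mm


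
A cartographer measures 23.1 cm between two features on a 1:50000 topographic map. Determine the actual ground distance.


ground = 23.1 cm * 50000 / 100 = 11550.0 m = 11.55 km

11.55 km


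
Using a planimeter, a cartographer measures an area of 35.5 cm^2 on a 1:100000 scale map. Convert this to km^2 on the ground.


ground_area = 35.5 * (100000/100)^2 = 35500000.0 m^2 = 35.5 km^2

35.5 km^2


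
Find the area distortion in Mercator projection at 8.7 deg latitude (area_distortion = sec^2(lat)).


area_distortion = 1/cos^2(8.7) = 1.023

1.023


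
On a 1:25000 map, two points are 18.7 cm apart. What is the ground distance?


ground = 18.7 cm * 25000 / 100 = 4675.0 m = 4.675 km

4.675 km


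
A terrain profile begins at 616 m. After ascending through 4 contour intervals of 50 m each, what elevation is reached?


elevation = 616 + 4 * 50 = 816 m

816 m


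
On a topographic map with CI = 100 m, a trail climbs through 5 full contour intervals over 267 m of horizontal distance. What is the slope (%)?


elevation change = 5 * 100 = 500 m
slope = 500 / 267 * 100 = 187.3%

187.3%


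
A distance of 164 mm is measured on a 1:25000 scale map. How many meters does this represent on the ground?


ground = 164 mm * 25000 / 1000 = 4100.0 m

4100.0 m


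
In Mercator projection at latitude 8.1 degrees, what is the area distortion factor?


area_distortion = 1/cos^2(8.1) = 1.02

1.02


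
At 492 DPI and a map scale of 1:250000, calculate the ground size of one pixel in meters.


pixel_cm = 2.54 / 492 ≈ 0.005163 cm
ground = pixel_cm * 250000 / 100 = 2.54 * 250000 / (492 * 100) = 635000 / 49200 ≈ 12.91 m

12.91 m


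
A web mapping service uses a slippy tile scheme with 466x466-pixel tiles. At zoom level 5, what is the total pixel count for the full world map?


tiles per axis = 2^5 = 32
total tiles = 32^2 = 1024
pixels per axis = 32 * 466 = 14912
total pixels = 14912^2 = 222367744

222367744 pixels


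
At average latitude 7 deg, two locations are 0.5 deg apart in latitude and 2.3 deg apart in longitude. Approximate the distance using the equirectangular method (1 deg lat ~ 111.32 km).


dlat_km = 0.5 * 111.32 = 55.66
dlon_km = 2.3 * 111.32 * cos(7) ≈ 254.128
dist = sqrt(55.66^2 + 254.128^2) ≈ 260.2 km

260.2 km


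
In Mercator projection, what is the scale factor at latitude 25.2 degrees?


SF = 1 / cos(25.2) = 1 / 0.904827 = 1.105

1.105


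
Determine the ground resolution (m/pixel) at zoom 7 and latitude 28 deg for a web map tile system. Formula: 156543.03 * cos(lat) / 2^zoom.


res = 156543.03 * cos(28) / 2^7 = 156543.03 * 0.88294759 / 128 = 1079.84 m/pixel

1079.84 m/pixel


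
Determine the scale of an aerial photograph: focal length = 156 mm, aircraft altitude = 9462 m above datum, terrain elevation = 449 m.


scale = f / (H - h) = 156 mm / 9013 m = 156 / 9013000 = 1:57776

1:57776


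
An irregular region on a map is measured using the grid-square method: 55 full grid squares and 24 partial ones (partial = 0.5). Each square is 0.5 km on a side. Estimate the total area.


effective squares = 55 + 24 * 0.5 = 67.0
area = 67.0 * 0.25 = 16.75 km^2

16.75 km^2


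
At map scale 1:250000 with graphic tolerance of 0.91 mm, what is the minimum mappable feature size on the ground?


ground = 0.91 mm * 250000 / 1000 = 227.5 m

227.5 m


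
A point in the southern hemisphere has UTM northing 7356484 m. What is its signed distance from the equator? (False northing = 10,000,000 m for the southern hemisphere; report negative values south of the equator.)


For southern: actual = 7356484 - 10000000 = -2643516 m

-2643516 m


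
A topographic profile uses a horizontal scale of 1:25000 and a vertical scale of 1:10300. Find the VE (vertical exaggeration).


VE = horizontal_scale / vertical_scale = 25000 / 10300 ≈ 2.4

2.4x


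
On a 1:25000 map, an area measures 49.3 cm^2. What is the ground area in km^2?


ground_area = 49.3 * (25000/100)^2 = 3081250.0 m^2 = 3.08125 km^2 ≈ 3.081 km^2

3.081 km^2


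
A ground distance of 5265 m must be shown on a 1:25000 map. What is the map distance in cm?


map_cm = 5265 * 100 / 25000 = 21.06 cm

21.06 cm


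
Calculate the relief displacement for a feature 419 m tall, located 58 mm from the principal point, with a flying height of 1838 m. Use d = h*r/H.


d = h * r / H = 419 * 58 / 1838 = 13.22 mm

13.22 mm


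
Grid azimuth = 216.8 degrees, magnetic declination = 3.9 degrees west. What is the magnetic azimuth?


magnetic azimuth = grid azimuth - declination (east +ve)
mag_az = 216.8 - -3.9 = 220.7 degrees

220.7 degrees


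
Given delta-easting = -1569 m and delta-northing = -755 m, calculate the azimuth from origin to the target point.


az = atan2(-1569, -755) = -115.7 deg
adjusted to 0-360: 244.3 degrees

244.3 degrees


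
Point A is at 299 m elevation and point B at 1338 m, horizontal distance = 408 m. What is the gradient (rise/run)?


gradient = (1338 - 299) / 408 = 1039 / 408 = 2.5466

2.5466


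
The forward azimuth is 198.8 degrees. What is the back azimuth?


back azimuth = (198.8 + 180) mod 360 = 18.8 degrees

18.8 degrees


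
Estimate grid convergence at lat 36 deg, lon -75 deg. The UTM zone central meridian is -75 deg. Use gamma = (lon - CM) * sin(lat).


gamma = (-75 - -75) * sin(36) = 0 * 0.587785 = 0.0 degrees

0.0 degrees


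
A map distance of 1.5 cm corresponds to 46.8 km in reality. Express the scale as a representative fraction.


ground = 46.8 km = 4680000 cm; RF denominator = ground / map = 4680000 / 1.5 = 3120000; RF = 1:3120000

1:3120000


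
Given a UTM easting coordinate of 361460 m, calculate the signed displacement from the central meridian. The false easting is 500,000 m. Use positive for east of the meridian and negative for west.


displacement = 361460 - 500000 = -138540 m

-138540 m


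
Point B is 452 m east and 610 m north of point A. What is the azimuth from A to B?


az = atan2(452, 610) = 36.5 deg
adjusted to 0-360: 36.5 degrees

36.5 degrees


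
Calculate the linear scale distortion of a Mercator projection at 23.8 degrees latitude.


SF = 1 / cos(23.8) = 1 / 0.91496 = 1.093

1.093


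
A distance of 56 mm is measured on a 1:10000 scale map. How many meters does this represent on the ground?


ground = 56 mm * 10000 / 1000 = 560.0 m

560.0 m


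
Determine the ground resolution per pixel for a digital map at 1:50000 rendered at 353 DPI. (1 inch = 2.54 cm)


pixel_cm = 2.54 / 353 ≈ 0.007195 cm
ground = pixel_cm * 50000 / 100 = 2.54 * 50000 / (353 * 100) = 127000 / 35300 ≈ 3.6 m

3.6 m


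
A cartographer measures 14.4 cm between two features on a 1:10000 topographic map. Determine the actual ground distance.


ground = 14.4 cm * 10000 / 100 = 1440.0 m = 1.44 km

1.44 km


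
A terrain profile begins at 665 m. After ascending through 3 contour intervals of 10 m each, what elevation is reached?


elevation = 665 + 3 * 10 = 695 m

695 m


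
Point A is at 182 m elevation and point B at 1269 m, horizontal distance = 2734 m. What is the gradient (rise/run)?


gradient = (1269 - 182) / 2734 = 1087 / 2734 = 0.3976

0.3976


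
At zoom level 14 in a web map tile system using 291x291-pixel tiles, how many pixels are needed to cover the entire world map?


tiles per axis = 2^14 = 16384
total tiles = 16384^2 = 268435456
pixels per axis = 16384 * 291 = 4767744
total pixels = 4767744^2 = 22731382849536

22731382849536 pixels


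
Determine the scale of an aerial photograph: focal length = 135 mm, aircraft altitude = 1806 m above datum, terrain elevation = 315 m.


scale = f / (H - h) = 135 mm / 1491 m = 135 / 1491000 = 1:11044

1:11044


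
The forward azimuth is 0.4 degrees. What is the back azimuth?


back azimuth = (0.4 + 180) mod 360 = 180.4 degrees

180.4 degrees


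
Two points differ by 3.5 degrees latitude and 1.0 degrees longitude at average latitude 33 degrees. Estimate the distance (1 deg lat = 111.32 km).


dlat_km = 3.5 * 111.32 = 389.62
dlon_km = 1.0 * 111.32 * cos(33) ≈ 93.361
dist = sqrt(389.62^2 + 93.361^2) ≈ 400.6 km

400.6 km


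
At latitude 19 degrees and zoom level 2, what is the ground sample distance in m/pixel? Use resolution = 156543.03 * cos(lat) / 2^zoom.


res = 156543.03 * cos(19) / 2^2 = 156543.03 * 0.94551858 / 4 = 37003.59 m/pixel

37003.59 m/pixel


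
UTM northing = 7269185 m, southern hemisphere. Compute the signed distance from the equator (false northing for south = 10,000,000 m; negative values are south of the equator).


For southern: actual = 7269185 - 10000000 = -2730815 m

-2730815 m


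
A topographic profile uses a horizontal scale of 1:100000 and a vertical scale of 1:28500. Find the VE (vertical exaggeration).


VE = horizontal_scale / vertical_scale = 100000 / 28500 ≈ 3.5

3.5x


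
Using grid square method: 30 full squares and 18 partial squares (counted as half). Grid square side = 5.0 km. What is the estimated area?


effective squares = 30 + 18 * 0.5 = 39.0
area = 39.0 * 25.0 = 975.0 km^2

975.0 km^2


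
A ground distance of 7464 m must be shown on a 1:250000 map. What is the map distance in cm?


map_cm = 7464 * 100 / 250000 = 2.9856 cm ≈ 2.99 cm

2.99 cm


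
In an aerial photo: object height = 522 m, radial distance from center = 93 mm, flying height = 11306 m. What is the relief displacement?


d = h * r / H = 522 * 93 / 11306 = 4.29 mm

4.29 mm


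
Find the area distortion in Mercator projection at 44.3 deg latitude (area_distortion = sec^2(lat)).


area_distortion = 1/cos^2(44.3) = 1.952

1.952


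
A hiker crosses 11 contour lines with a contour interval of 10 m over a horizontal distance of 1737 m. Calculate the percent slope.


elevation change = 11 * 10 = 110 m
slope = 110 / 1737 * 100 = 6.3%

6.3%


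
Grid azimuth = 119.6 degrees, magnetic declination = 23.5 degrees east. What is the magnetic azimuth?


magnetic azimuth = grid azimuth - declination (east +ve)
mag_az = 119.6 - 23.5 = 96.1 degrees

96.1 degrees


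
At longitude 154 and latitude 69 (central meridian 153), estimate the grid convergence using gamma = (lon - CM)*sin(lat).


gamma = (154 - 153) * sin(69) = 1 * 0.93358 = 0.934 degrees

0.934 degrees


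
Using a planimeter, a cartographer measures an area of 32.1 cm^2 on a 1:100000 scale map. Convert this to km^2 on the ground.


ground_area = 32.1 * (100000/100)^2 = 32100000.0 m^2 = 32.1 km^2

32.1 km^2


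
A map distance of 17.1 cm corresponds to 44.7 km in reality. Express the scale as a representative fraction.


ground = 44.7 km = 4470000 cm; RF denominator = ground / map = 4470000 / 17.1 ≈ 261404; RF = 1:261404

1:261404


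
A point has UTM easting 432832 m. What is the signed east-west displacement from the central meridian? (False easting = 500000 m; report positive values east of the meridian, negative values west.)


displacement = 432832 - 500000 = -67168 m

-67168 m


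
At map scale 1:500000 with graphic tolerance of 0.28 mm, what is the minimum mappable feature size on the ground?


ground = 0.28 mm * 500000 / 1000 = 140.0 m

140.0 m


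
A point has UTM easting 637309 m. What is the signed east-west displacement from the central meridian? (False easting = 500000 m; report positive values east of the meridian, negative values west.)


displacement = 637309 - 500000 = 137309 m

137309 m


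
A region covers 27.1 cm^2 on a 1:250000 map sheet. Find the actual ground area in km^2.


ground_area = 27.1 * (250000/100)^2 = 169375000.0 m^2 = 169.375 km^2

169.375 km^2


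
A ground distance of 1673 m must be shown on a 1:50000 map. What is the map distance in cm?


map_cm = 1673 * 100 / 50000 = 3.346 cm ≈ 3.35 cm

3.35 cm


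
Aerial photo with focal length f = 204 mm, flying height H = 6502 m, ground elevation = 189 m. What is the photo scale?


scale = f / (H - h) = 204 mm / 6313 m = 204 / 6313000 = 1:30946

1:30946


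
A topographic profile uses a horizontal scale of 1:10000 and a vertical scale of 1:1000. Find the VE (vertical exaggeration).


VE = horizontal_scale / vertical_scale = 10000 / 1000 = 10.0

10.0x


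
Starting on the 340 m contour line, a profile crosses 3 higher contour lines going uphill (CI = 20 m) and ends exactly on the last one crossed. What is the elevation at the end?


elevation = 340 + 3 * 20 = 400 m

400 m


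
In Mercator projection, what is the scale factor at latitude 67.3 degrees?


SF = 1 / cos(67.3) = 1 / 0.385906 = 2.591

2.591


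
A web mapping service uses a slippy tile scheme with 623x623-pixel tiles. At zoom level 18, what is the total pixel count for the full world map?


tiles per axis = 2^18 = 262144
total tiles = 262144^2 = 68719476736
pixels per axis = 262144 * 623 = 163315712
total pixels = 163315712^2 = 26672021786066944

26672021786066944 pixels


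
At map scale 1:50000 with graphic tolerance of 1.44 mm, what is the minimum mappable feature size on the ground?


ground = 1.44 mm * 50000 / 1000 = 72.0 m

72.0 m


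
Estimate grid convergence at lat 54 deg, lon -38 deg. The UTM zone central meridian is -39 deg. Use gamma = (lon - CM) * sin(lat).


gamma = (-38 - -39) * sin(54) = 1 * 0.809017 = 0.809 degrees

0.809 degrees


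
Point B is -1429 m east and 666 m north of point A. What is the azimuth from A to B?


az = atan2(-1429, 666) = -65.0 deg
adjusted to 0-360: 295.0 degrees

295.0 degrees


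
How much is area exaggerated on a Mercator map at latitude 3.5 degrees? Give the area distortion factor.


area_distortion = 1/cos^2(3.5) = 1.004

1.004


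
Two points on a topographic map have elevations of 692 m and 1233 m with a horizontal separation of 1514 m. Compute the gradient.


gradient = (1233 - 692) / 1514 = 541 / 1514 = 0.3573

0.3573


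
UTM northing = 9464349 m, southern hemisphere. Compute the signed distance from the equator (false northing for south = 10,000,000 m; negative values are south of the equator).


For southern: actual = 9464349 - 10000000 = -535651 m

-535651 m


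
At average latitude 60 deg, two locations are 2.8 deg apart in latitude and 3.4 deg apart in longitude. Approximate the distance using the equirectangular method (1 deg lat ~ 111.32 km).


dlat_km = 2.8 * 111.32 = 311.696
dlon_km = 3.4 * 111.32 * cos(60) ≈ 189.244
dist = sqrt(311.696^2 + 189.244^2) ≈ 364.6 km

364.6 km


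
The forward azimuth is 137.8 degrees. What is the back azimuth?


back azimuth = (137.8 + 180) mod 360 = 317.8 degrees

317.8 degrees


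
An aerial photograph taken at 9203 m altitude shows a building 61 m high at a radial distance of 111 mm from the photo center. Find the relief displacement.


d = h * r / H = 61 * 111 / 9203 = 0.74 mm

0.74 mm


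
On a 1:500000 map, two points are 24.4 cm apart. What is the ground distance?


ground = 24.4 cm * 500000 / 100 = 122000.0 m = 122.0 km

122.0 km


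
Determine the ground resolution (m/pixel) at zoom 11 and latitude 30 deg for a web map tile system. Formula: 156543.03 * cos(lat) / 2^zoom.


res = 156543.03 * cos(30) / 2^11 = 156543.03 * 0.8660254 / 2048 = 66.2 m/pixel

66.2 m/pixel


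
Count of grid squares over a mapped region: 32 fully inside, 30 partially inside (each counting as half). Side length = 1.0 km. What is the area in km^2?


effective squares = 32 + 30 * 0.5 = 47.0
area = 47.0 * 1.0 = 47.0 km^2

47.0 km^2


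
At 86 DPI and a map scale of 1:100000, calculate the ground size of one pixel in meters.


pixel_cm = 2.54 / 86 ≈ 0.029535 cm
ground = pixel_cm * 100000 / 100 = 2.54 * 100000 / (86 * 100) = 254000 / 8600 ≈ 29.53 m

29.53 m


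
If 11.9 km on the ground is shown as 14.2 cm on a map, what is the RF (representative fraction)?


ground = 11.9 km = 1190000 cm; RF denominator = ground / map = 1190000 / 14.2 ≈ 83803; RF = 1:83803

1:83803


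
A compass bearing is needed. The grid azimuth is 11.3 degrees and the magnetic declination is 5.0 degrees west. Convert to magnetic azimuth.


magnetic azimuth = grid azimuth - declination (east +ve)
mag_az = 11.3 - -5.0 = 16.3 degrees

16.3 degrees


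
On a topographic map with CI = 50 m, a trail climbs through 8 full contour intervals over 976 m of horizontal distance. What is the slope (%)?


elevation change = 8 * 50 = 400 m
slope = 400 / 976 * 100 = 41.0%

41.0%


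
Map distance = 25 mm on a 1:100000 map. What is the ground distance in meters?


ground = 25 mm * 100000 / 1000 = 2500.0 m

2500.0 m


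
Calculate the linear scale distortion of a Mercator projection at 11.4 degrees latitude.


SF = 1 / cos(11.4) = 1 / 0.980271 = 1.02

1.02


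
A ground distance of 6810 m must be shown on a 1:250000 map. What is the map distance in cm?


map_cm = 6810 * 100 / 250000 = 2.724 cm ≈ 2.72 cm

2.72 cm


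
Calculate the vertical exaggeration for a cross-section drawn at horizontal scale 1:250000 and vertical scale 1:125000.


VE = horizontal_scale / vertical_scale = 250000 / 125000 = 2.0

2.0x


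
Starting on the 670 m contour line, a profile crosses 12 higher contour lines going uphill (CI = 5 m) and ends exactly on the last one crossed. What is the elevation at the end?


elevation = 670 + 12 * 5 = 730 m

730 m


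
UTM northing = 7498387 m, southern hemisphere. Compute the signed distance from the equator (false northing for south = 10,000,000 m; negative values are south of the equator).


For southern: actual = 7498387 - 10000000 = -2501613 m

-2501613 m


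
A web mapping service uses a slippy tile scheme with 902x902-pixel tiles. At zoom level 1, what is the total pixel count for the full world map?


tiles per axis = 2^1 = 2
total tiles = 2^2 = 4
pixels per axis = 2 * 902 = 1804
total pixels = 1804^2 = 3254416

3254416 pixels


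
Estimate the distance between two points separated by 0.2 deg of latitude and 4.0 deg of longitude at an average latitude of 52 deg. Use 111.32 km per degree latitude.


dlat_km = 0.2 * 111.32 = 22.264
dlon_km = 4.0 * 111.32 * cos(52) ≈ 274.142
dist = sqrt(22.264^2 + 274.142^2) ≈ 275.0 km

275.0 km


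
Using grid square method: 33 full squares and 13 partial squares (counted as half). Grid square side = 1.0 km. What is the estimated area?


effective squares = 33 + 13 * 0.5 = 39.5
area = 39.5 * 1.0 = 39.5 km^2

39.5 km^2


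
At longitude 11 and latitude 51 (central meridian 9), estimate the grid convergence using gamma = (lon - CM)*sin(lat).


gamma = (11 - 9) * sin(51) = 2 * 0.777146 = 1.554 degrees

1.554 degrees


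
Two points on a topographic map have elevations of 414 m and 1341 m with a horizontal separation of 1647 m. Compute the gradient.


gradient = (1341 - 414) / 1647 = 927 / 1647 = 0.5628

0.5628


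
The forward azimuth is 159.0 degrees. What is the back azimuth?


back azimuth = (159.0 + 180) mod 360 = 339.0 degrees

339.0 degrees


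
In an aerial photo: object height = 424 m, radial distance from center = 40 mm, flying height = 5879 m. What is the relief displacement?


d = h * r / H = 424 * 40 / 5879 = 2.88 mm

2.88 mm


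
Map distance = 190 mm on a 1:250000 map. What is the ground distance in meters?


ground = 190 mm * 250000 / 1000 = 47500.0 m

47500.0 m
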